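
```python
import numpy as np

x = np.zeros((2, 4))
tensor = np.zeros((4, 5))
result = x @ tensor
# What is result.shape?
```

(2, 5)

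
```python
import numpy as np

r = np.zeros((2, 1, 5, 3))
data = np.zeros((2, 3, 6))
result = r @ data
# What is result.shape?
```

(2, 2, 5, 6)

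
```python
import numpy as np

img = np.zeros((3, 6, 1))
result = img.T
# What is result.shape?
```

(1, 6, 3)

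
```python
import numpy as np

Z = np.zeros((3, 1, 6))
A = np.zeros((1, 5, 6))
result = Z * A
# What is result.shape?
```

(3, 5, 6)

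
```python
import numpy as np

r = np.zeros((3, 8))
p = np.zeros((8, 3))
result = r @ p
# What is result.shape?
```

(3, 3)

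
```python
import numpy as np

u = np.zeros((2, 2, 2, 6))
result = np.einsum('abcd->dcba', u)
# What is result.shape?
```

(6, 2, 2, 2)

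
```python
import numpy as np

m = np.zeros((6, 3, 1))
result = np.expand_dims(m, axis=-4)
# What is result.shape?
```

(1, 6, 3, 1)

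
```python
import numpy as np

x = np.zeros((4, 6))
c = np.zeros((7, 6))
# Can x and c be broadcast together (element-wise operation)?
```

No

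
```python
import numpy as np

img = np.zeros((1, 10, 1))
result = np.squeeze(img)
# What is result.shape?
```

(10,)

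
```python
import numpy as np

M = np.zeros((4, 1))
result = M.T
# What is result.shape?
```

(1, 4)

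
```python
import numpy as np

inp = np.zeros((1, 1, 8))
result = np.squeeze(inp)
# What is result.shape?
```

(8,)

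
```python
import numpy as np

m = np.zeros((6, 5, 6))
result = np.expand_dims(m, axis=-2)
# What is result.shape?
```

(6, 5, 1, 6)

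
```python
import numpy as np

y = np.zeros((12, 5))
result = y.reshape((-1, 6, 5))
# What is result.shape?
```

(2, 6, 5)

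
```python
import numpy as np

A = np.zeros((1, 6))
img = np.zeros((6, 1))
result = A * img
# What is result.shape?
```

(6, 6)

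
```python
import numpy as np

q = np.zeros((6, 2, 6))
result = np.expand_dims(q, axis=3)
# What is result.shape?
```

(6, 2, 6, 1)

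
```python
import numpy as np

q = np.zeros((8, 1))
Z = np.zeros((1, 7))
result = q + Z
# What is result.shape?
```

(8, 7)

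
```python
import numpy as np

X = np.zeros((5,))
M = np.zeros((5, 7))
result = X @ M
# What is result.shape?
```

(7,)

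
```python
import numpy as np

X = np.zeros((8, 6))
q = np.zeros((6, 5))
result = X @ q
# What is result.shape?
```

(8, 5)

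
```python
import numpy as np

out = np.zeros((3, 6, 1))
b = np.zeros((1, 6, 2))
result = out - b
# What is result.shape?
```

(3, 6, 2)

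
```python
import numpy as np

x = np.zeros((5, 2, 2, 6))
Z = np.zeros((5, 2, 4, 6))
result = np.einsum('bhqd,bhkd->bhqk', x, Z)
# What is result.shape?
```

(5, 2, 2, 4)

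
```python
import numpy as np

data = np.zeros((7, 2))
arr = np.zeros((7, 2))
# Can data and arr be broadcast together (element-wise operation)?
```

Yes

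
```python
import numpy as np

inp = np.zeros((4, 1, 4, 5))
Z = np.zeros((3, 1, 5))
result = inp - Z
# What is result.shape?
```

(4, 3, 4, 5)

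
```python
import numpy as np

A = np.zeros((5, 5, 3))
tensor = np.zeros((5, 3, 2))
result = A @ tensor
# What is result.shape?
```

(5, 5, 2)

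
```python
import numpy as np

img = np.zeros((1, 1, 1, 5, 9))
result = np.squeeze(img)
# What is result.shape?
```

(5, 9)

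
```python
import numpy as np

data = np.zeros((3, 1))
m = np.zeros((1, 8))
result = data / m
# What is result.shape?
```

(3, 8)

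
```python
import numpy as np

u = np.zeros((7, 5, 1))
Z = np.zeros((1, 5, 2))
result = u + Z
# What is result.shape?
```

(7, 5, 2)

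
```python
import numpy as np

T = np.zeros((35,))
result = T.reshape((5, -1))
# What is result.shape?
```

(5, 7)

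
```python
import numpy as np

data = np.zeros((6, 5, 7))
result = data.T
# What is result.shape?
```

(7, 5, 6)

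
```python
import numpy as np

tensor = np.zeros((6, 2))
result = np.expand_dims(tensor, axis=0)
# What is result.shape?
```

(1, 6, 2)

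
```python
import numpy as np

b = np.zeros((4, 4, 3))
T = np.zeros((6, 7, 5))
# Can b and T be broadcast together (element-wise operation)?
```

No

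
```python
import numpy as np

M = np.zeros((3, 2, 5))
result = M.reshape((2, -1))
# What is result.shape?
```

(2, 15)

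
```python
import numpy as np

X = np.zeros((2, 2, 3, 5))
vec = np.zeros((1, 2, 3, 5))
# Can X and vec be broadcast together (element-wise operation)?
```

Yes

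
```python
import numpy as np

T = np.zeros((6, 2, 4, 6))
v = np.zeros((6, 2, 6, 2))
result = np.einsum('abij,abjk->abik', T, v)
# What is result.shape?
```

(6, 2, 4, 2)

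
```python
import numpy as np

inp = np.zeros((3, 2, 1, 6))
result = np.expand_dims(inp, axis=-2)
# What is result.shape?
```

(3, 2, 1, 1, 6)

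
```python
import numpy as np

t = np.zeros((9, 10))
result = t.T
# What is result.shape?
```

(10, 9)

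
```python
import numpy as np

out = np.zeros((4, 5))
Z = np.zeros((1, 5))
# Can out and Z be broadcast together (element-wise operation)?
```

Yes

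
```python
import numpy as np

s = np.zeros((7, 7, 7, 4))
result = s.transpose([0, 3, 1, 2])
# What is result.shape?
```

(7, 4, 7, 7)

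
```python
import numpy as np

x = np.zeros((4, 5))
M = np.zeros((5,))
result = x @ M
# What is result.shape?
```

(4,)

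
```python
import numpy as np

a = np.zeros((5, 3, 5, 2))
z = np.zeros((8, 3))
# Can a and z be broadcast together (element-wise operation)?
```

No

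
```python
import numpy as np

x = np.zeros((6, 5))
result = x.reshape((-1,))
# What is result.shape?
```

(30,)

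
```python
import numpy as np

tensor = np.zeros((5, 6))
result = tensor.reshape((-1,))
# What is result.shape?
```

(30,)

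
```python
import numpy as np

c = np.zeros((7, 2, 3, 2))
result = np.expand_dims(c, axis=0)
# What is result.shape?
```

(1, 7, 2, 3, 2)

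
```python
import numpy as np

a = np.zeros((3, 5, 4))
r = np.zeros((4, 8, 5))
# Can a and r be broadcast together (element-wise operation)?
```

No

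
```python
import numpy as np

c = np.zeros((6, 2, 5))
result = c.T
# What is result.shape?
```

(5, 2, 6)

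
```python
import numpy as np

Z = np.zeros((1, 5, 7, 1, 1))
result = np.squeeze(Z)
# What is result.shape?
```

(5, 7)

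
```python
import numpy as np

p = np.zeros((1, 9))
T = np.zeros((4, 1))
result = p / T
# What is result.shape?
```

(4, 9)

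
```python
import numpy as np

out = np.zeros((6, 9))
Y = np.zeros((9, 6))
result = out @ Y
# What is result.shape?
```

(6, 6)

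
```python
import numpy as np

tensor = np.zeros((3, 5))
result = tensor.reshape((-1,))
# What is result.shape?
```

(15,)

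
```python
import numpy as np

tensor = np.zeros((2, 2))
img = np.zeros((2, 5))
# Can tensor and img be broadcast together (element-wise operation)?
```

No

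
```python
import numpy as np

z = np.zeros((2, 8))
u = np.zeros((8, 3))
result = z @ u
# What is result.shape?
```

(2, 3)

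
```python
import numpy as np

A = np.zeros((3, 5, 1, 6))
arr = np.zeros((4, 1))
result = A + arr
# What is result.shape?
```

(3, 5, 4, 6)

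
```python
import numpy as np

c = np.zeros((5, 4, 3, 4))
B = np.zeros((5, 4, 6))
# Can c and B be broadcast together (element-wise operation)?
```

No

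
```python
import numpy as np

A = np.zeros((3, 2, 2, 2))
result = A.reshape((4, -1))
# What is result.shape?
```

(4, 6)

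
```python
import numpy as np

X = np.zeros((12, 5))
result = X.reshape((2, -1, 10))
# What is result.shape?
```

(2, 3, 10)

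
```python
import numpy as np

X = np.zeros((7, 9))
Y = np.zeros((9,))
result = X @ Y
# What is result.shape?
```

(7,)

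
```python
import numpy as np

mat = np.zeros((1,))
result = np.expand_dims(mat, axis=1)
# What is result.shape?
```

(1, 1)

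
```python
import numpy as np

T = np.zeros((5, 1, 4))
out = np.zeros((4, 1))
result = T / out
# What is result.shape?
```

(5, 4, 4)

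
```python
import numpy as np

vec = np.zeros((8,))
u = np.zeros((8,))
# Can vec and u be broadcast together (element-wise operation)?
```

Yes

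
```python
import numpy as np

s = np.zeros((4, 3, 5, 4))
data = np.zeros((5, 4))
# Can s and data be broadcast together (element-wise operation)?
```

Yes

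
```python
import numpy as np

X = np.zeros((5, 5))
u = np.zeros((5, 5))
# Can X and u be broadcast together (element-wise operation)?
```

Yes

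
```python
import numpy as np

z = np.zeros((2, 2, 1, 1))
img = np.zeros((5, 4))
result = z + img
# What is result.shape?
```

(2, 2, 5, 4)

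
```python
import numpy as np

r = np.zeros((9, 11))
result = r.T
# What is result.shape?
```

(11, 9)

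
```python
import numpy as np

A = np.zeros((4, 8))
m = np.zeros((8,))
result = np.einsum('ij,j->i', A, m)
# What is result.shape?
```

(4,)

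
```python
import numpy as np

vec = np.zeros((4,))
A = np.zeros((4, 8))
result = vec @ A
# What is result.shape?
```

(8,)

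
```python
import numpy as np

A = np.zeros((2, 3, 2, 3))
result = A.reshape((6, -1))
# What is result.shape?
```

(6, 6)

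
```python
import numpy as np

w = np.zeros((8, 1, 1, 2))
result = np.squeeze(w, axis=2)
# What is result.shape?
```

(8, 1, 2)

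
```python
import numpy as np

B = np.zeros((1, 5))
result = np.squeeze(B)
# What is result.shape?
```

(5,)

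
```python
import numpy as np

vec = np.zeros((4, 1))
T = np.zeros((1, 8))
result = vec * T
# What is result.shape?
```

(4, 8)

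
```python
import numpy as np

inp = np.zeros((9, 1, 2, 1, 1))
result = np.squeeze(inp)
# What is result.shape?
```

(9, 2)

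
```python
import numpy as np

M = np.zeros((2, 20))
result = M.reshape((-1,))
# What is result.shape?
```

(40,)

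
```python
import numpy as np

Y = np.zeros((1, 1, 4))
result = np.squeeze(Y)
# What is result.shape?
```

(4,)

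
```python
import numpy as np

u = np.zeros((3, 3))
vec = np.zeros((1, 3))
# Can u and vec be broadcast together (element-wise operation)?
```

Yes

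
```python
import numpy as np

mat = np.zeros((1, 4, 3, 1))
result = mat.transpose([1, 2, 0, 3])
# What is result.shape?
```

(4, 3, 1, 1)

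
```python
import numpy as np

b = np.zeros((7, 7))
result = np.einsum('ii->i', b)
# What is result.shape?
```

(7,)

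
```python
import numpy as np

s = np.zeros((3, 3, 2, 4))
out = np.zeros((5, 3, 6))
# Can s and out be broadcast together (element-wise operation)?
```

No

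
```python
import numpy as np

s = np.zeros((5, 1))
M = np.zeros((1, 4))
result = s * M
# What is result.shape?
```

(5, 4)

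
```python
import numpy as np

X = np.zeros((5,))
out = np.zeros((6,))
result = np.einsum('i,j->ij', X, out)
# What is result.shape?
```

(5, 6)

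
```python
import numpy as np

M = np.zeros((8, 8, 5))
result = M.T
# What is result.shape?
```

(5, 8, 8)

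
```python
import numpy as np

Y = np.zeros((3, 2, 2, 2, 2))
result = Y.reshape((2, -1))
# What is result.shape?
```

(2, 24)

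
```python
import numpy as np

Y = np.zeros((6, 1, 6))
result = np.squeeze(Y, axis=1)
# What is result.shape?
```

(6, 6)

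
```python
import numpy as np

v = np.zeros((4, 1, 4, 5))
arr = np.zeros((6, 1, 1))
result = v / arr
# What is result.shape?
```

(4, 6, 4, 5)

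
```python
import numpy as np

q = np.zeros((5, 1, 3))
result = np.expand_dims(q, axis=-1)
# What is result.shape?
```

(5, 1, 3, 1)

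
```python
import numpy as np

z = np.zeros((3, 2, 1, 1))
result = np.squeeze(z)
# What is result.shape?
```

(3, 2)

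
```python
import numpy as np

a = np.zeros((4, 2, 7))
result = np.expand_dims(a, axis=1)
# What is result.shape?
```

(4, 1, 2, 7)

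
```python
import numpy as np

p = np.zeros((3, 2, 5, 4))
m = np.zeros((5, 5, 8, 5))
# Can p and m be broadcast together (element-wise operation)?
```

No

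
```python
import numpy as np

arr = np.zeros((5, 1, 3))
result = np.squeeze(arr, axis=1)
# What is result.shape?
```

(5, 3)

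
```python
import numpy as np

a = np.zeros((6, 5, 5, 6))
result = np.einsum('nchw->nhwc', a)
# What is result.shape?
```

(6, 5, 6, 5)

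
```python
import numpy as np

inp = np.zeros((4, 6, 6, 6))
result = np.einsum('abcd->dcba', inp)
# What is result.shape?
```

(6, 6, 6, 4)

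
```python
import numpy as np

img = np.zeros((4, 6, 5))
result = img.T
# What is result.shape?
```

(5, 6, 4)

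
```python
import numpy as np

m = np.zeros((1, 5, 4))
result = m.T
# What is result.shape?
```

(4, 5, 1)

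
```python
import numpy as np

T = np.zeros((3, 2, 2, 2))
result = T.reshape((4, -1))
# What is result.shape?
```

(4, 6)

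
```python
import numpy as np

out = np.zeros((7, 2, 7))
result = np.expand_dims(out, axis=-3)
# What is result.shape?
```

(7, 1, 2, 7)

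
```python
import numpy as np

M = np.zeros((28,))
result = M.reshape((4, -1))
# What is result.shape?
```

(4, 7)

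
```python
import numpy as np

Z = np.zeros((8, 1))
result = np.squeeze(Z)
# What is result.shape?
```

(8,)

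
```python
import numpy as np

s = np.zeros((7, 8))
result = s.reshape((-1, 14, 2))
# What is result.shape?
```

(2, 14, 2)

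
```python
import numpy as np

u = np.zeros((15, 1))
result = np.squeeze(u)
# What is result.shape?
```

(15,)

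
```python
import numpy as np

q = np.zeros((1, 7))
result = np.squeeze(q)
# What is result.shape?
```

(7,)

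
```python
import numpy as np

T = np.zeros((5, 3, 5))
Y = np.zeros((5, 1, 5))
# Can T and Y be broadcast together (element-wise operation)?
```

Yes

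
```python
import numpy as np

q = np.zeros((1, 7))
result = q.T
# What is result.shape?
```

(7, 1)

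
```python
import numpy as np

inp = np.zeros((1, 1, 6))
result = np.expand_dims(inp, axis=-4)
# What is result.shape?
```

(1, 1, 1, 6)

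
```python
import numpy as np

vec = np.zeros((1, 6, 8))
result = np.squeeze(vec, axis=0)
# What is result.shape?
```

(6, 8)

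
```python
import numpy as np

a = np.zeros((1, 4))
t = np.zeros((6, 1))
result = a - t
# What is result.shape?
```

(6, 4)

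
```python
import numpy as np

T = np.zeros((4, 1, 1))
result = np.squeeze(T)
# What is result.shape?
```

(4,)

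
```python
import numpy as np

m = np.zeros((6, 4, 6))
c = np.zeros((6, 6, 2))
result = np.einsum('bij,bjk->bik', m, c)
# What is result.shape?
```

(6, 4, 2)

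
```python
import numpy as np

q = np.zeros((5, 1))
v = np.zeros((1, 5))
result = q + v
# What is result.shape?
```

(5, 5)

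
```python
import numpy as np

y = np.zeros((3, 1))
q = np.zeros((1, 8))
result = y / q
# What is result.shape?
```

(3, 8)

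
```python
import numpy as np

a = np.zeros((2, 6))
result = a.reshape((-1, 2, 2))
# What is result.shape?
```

(3, 2, 2)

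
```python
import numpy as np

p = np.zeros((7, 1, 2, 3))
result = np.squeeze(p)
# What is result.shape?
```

(7, 2, 3)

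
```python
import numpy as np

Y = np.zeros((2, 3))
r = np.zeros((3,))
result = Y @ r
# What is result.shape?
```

(2,)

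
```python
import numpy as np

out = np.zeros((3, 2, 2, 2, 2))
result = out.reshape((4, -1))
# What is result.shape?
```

(4, 12)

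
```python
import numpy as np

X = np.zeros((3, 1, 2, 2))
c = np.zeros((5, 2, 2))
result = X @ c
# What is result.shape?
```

(3, 5, 2, 2)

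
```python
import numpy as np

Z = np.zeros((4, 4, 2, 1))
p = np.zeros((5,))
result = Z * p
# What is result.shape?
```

(4, 4, 2, 5)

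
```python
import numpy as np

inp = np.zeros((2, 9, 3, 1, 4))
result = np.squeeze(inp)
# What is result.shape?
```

(2, 9, 3, 4)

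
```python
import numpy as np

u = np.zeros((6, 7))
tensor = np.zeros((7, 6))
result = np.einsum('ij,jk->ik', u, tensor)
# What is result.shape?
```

(6, 6)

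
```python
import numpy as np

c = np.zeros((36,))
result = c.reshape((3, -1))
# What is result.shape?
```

(3, 12)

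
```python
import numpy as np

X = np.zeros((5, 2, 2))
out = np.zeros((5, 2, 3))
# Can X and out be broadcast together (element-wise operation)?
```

No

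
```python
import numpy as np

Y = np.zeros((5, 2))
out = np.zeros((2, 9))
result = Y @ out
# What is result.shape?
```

(5, 9)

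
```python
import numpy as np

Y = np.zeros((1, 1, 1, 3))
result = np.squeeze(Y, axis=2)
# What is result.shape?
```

(1, 1, 3)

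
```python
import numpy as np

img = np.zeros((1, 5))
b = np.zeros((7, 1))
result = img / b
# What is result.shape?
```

(7, 5)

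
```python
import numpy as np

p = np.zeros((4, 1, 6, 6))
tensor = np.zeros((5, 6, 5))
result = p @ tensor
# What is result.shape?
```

(4, 5, 6, 5)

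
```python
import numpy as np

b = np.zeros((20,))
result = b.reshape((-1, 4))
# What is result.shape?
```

(5, 4)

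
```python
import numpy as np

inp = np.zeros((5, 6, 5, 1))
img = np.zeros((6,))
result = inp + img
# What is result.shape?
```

(5, 6, 5, 6)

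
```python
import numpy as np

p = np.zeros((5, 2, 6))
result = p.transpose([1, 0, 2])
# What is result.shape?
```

(2, 5, 6)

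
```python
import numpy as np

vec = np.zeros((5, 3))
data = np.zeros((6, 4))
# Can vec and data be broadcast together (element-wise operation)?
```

No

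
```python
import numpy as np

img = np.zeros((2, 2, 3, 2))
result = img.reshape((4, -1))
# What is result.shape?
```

(4, 6)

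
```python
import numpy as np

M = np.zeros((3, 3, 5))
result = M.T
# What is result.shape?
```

(5, 3, 3)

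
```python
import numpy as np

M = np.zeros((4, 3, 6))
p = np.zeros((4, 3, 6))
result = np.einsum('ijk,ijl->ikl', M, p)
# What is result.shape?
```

(4, 6, 6)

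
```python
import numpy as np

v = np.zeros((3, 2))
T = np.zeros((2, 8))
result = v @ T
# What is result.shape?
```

(3, 8)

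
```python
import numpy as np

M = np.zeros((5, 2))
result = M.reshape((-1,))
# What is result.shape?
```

(10,)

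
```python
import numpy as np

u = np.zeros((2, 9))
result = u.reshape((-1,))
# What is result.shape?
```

(18,)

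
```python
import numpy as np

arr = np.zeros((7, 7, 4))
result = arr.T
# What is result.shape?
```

(4, 7, 7)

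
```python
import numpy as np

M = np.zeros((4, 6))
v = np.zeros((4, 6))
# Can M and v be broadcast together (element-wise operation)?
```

Yes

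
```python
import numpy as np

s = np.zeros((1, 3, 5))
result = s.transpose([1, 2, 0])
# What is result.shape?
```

(3, 5, 1)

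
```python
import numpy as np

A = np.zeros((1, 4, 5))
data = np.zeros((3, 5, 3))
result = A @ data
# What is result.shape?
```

(3, 4, 3)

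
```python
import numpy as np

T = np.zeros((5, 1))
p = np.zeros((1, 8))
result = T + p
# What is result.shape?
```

(5, 8)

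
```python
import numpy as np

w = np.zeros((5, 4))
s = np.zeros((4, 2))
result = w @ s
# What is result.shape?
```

(5, 2)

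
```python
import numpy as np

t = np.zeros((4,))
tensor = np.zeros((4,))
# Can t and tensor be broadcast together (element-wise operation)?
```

Yes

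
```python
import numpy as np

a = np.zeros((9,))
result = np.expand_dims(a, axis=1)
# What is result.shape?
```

(9, 1)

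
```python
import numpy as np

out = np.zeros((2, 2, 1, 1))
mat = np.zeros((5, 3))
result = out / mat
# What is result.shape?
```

(2, 2, 5, 3)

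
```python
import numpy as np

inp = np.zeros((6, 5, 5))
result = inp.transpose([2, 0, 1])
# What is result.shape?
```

(5, 6, 5)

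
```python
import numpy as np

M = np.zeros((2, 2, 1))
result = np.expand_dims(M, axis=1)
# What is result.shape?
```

(2, 1, 2, 1)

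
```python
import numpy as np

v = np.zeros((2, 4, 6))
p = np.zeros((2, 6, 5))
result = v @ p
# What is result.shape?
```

(2, 4, 5)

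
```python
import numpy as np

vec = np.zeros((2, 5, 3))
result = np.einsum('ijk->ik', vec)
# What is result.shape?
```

(2, 3)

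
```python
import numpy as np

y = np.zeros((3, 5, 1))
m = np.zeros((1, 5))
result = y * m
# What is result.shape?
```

(3, 5, 5)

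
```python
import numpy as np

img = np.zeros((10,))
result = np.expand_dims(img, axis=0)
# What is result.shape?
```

(1, 10)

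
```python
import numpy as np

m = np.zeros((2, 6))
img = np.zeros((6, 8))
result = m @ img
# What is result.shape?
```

(2, 8)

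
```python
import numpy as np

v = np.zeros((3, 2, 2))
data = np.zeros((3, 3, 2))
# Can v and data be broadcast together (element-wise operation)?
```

No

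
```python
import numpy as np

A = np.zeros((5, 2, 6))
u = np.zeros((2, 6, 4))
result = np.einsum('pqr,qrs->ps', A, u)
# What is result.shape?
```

(5, 4)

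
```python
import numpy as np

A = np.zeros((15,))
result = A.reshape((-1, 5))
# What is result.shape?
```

(3, 5)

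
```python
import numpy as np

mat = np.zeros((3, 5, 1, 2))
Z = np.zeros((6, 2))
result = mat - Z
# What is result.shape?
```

(3, 5, 6, 2)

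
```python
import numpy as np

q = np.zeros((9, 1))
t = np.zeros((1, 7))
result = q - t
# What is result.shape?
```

(9, 7)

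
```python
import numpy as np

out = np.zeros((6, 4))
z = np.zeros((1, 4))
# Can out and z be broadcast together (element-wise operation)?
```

Yes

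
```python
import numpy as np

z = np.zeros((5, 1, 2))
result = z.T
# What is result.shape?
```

(2, 1, 5)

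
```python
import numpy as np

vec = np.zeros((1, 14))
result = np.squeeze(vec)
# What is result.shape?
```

(14,)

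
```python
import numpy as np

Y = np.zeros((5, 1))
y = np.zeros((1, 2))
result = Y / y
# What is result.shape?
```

(5, 2)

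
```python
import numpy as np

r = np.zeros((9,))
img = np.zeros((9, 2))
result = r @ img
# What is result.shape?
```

(2,)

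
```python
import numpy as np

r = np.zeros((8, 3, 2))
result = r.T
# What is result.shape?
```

(2, 3, 8)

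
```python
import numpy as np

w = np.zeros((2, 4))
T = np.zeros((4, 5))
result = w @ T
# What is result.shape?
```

(2, 5)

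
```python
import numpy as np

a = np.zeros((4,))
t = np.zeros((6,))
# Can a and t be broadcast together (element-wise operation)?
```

No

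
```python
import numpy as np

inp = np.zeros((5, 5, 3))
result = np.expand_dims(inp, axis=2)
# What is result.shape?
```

(5, 5, 1, 3)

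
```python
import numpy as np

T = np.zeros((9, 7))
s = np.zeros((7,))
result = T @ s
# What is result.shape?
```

(9,)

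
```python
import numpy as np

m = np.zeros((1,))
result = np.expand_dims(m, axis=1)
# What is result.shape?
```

(1, 1)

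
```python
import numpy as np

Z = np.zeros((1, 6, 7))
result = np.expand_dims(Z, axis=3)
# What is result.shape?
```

(1, 6, 7, 1)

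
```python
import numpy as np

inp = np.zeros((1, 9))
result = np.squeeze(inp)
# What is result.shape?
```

(9,)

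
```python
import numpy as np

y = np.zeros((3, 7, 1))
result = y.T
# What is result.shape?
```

(1, 7, 3)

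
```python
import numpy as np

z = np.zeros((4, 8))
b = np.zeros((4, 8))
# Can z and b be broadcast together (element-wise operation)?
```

Yes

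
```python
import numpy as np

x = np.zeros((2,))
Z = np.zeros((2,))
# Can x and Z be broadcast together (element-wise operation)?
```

Yes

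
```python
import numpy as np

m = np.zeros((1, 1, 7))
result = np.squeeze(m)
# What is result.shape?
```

(7,)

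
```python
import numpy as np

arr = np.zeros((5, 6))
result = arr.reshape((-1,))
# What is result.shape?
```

(30,)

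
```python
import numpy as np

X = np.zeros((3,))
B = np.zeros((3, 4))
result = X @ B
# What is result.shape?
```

(4,)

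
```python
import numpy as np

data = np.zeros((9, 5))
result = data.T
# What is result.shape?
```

(5, 9)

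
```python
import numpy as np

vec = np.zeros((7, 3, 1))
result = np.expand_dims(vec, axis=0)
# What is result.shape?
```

(1, 7, 3, 1)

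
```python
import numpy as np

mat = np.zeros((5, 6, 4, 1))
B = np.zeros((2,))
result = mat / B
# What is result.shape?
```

(5, 6, 4, 2)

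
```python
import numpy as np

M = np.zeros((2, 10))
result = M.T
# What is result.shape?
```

(10, 2)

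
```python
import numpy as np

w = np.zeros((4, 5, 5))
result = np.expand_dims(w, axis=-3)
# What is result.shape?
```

(4, 1, 5, 5)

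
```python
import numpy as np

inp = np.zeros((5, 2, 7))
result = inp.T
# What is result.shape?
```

(7, 2, 5)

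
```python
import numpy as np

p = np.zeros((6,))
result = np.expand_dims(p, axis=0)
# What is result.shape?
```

(1, 6)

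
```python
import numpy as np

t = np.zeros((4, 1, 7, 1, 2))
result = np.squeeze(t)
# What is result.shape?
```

(4, 7, 2)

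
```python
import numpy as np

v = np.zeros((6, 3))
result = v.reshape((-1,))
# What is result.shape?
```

(18,)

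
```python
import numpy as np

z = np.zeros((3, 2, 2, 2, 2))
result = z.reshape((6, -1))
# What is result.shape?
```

(6, 8)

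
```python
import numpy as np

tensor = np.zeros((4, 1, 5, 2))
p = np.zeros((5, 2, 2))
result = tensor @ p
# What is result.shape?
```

(4, 5, 5, 2)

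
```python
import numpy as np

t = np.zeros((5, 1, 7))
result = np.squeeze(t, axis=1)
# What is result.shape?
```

(5, 7)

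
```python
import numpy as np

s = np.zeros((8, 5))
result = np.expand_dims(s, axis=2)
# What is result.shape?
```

(8, 5, 1)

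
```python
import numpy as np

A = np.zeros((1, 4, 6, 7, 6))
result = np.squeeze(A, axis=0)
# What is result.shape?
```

(4, 6, 7, 6)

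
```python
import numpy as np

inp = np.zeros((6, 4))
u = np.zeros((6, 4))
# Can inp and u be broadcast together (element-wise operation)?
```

Yes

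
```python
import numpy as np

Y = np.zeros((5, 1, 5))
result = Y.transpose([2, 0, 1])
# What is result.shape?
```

(5, 5, 1)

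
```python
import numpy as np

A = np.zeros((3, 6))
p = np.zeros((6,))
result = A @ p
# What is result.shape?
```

(3,)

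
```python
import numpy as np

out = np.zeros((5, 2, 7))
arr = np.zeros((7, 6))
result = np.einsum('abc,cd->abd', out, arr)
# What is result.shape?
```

(5, 2, 6)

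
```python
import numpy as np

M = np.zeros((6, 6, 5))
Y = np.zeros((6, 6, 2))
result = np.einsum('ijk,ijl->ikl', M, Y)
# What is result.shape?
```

(6, 5, 2)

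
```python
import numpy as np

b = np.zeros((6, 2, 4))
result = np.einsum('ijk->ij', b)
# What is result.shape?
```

(6, 2)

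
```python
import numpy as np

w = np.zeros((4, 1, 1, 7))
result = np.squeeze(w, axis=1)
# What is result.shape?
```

(4, 1, 7)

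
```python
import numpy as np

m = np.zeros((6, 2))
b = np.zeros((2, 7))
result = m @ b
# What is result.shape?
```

(6, 7)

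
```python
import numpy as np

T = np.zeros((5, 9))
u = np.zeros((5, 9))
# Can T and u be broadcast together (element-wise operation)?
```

Yes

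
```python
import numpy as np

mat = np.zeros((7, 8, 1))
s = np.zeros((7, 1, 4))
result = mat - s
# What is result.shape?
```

(7, 8, 4)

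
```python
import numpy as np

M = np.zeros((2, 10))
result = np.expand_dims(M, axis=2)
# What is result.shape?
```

(2, 10, 1)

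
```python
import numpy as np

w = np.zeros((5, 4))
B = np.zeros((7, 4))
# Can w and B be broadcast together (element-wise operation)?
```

No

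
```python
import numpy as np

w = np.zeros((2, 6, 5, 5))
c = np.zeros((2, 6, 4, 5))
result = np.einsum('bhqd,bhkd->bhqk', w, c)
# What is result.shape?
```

(2, 6, 5, 4)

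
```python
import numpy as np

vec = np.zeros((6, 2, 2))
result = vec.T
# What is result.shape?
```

(2, 2, 6)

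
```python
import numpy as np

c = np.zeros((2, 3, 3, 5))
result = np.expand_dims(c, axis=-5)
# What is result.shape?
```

(1, 2, 3, 3, 5)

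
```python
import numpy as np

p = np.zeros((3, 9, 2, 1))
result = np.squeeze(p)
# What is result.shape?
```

(3, 9, 2)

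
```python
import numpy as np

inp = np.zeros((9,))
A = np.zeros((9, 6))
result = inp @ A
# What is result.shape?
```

(6,)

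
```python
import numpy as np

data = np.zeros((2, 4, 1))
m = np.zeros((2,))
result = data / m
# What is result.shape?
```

(2, 4, 2)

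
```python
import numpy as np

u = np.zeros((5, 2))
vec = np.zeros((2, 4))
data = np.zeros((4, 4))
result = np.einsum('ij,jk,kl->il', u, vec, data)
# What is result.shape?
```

(5, 4)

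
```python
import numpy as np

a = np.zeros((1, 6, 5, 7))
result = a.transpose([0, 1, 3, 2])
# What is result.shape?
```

(1, 6, 7, 5)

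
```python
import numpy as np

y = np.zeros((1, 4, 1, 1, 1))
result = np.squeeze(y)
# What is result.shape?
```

(4,)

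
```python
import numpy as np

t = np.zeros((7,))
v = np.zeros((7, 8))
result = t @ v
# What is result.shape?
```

(8,)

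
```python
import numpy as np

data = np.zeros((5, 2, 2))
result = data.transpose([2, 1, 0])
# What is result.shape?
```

(2, 2, 5)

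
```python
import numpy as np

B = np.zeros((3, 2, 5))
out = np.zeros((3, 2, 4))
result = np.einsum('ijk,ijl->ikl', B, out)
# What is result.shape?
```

(3, 5, 4)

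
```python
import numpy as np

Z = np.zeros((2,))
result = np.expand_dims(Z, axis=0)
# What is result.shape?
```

(1, 2)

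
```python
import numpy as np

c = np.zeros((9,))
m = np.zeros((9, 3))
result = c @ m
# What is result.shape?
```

(3,)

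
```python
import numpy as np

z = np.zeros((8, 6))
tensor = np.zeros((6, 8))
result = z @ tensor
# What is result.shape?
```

(8, 8)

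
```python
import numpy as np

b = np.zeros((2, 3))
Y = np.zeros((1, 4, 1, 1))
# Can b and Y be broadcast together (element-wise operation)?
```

Yes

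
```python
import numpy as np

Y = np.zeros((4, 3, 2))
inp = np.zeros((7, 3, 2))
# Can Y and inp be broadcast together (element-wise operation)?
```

No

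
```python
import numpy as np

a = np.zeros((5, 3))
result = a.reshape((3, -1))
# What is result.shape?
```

(3, 5)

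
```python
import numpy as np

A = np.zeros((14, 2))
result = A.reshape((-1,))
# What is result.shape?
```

(28,)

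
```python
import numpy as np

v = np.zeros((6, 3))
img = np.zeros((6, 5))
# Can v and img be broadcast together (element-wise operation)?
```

No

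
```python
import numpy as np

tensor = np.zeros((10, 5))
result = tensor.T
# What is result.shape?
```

(5, 10)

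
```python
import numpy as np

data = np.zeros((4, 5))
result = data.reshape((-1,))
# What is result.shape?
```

(20,)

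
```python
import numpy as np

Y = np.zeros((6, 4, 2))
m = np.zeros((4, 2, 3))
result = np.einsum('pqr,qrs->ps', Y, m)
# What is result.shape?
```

(6, 3)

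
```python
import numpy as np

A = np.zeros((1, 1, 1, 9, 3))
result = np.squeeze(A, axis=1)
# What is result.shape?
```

(1, 1, 9, 3)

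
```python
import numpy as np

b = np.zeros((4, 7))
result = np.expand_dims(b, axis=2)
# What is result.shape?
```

(4, 7, 1)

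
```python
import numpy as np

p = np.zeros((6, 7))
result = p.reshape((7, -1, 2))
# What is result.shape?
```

(7, 3, 2)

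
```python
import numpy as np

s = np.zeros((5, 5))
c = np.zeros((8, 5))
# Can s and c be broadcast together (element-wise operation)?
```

No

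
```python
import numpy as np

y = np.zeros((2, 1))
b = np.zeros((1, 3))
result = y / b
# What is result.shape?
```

(2, 3)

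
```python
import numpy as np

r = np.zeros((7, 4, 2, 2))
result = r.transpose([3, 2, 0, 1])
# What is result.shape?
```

(2, 2, 7, 4)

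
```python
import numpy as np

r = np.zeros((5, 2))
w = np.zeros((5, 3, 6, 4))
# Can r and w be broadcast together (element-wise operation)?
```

No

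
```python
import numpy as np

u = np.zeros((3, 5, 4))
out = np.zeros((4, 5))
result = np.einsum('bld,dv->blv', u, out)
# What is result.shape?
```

(3, 5, 5)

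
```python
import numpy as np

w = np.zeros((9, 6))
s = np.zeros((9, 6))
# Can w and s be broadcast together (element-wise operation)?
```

Yes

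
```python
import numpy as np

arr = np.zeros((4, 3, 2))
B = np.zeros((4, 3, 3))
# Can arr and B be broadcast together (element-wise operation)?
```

No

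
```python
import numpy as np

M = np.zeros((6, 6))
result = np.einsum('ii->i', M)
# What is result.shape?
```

(6,)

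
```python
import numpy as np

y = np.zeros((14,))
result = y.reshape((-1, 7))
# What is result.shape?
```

(2, 7)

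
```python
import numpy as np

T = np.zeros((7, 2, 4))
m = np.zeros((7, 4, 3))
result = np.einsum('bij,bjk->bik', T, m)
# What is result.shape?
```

(7, 2, 3)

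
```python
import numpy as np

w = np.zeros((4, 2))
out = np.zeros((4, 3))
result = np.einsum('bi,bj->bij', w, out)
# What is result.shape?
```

(4, 2, 3)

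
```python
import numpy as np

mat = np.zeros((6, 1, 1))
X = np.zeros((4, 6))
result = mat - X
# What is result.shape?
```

(6, 4, 6)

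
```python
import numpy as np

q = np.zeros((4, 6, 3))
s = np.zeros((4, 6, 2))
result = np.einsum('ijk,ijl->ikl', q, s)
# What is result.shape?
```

(4, 3, 2)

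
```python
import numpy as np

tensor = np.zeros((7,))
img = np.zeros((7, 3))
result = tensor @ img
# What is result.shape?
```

(3,)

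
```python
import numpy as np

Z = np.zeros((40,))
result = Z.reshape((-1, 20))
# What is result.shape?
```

(2, 20)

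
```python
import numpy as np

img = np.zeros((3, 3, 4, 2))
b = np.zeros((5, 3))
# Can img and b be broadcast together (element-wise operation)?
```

No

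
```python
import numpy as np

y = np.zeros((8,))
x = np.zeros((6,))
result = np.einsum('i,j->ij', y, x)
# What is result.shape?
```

(8, 6)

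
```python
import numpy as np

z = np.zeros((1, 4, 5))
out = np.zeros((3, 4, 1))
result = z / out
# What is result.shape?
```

(3, 4, 5)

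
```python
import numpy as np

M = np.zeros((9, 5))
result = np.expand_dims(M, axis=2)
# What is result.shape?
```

(9, 5, 1)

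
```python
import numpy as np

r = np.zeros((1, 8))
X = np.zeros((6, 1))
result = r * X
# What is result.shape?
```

(6, 8)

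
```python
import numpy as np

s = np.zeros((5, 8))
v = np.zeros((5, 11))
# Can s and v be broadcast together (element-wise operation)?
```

No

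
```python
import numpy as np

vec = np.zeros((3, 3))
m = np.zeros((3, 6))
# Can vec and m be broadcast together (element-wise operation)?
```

No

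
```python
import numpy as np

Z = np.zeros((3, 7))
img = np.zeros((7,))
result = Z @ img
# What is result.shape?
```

(3,)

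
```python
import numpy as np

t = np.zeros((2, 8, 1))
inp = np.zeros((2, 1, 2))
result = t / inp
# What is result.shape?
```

(2, 8, 2)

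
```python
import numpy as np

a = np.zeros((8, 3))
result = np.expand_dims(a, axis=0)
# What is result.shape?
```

(1, 8, 3)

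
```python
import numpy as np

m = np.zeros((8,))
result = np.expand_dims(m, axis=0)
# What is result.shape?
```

(1, 8)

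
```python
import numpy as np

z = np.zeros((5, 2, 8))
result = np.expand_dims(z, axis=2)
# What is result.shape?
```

(5, 2, 1, 8)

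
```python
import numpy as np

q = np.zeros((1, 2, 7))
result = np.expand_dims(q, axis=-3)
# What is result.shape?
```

(1, 1, 2, 7)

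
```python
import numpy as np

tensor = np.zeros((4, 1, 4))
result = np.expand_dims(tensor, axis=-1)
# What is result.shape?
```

(4, 1, 4, 1)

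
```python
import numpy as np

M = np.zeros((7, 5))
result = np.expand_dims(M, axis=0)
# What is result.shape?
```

(1, 7, 5)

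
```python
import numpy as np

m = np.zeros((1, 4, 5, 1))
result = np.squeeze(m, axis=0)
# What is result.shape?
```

(4, 5, 1)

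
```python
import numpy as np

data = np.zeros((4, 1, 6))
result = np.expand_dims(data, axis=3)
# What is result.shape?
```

(4, 1, 6, 1)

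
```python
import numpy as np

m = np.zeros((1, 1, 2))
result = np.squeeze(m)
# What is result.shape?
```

(2,)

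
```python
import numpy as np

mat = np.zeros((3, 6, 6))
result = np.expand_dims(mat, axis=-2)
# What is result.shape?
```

(3, 6, 1, 6)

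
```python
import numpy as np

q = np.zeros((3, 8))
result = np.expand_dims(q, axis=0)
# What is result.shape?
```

(1, 3, 8)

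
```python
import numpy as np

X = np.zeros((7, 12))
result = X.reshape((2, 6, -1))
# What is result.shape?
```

(2, 6, 7)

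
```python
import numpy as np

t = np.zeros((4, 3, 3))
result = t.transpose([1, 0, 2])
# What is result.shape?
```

(3, 4, 3)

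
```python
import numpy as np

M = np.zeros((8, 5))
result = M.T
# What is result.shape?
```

(5, 8)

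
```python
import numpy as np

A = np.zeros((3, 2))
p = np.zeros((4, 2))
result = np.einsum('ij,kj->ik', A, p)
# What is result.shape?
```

(3, 4)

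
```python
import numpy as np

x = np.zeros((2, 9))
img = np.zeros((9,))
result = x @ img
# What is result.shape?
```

(2,)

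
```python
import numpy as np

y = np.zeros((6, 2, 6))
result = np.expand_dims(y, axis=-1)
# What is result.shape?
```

(6, 2, 6, 1)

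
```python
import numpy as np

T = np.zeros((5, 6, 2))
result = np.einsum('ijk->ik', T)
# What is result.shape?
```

(5, 2)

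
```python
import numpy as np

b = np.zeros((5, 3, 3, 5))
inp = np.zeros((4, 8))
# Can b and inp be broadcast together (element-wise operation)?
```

No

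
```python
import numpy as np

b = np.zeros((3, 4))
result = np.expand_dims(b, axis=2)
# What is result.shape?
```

(3, 4, 1)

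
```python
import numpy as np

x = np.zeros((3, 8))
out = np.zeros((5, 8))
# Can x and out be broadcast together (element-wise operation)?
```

No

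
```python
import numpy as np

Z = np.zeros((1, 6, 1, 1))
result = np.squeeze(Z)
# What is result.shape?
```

(6,)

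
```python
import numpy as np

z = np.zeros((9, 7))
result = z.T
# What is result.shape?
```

(7, 9)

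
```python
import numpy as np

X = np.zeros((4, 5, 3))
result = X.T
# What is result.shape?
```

(3, 5, 4)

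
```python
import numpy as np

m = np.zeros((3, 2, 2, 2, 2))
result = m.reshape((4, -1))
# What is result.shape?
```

(4, 12)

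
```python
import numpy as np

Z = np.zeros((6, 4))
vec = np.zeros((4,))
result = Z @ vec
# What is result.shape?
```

(6,)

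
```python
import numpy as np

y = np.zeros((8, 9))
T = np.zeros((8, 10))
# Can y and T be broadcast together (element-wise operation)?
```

No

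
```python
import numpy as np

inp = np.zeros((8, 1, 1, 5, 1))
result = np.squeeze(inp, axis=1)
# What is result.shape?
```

(8, 1, 5, 1)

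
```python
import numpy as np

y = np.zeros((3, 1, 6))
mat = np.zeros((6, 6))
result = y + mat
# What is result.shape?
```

(3, 6, 6)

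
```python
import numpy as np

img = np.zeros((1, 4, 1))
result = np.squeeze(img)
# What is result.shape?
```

(4,)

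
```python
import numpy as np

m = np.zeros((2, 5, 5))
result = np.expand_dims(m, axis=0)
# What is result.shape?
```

(1, 2, 5, 5)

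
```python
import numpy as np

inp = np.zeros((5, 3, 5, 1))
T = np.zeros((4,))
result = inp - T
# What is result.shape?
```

(5, 3, 5, 4)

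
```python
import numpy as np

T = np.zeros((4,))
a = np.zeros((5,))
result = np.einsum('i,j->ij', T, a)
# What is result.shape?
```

(4, 5)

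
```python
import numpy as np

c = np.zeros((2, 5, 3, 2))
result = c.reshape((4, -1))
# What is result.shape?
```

(4, 15)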